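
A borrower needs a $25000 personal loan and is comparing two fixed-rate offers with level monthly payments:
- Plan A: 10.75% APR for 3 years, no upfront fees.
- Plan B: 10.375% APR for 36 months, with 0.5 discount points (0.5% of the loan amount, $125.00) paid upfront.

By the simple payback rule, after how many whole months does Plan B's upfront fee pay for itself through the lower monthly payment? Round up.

Plan A: at 10.75% the monthly rate is 0.0089583, so the payment is 25,000 × 0.0089583 / (1 − 1.0089583^−36) = $815.51.
Plan B: at 10.375% the monthly rate is 0.0086458, so the payment is 25,000 × 0.0086458 / (1 − 1.0086458^−36) = $811.09.
Monthly savings = $815.51 − $811.09 = $4.42.
Break-even = $125.00 / $4.42 = 28.28 → 29 months.

29 months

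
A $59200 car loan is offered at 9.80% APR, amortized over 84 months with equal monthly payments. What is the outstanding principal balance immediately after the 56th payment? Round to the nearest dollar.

$24,357

With monthly rate i = 9.8%/12 = 0.0081667, the balance after k of n payments is P · [(1+i)^n − (1+i)^k] / [(1+i)^n − 1].
(1+0.0081667)^84 = 1.98023196 and (1+0.0081667)^56 = 1.57692381, so the balance is 59,200 × (1.98023196 − 1.57692381) / (1.98023196 − 1) = $24,357.34.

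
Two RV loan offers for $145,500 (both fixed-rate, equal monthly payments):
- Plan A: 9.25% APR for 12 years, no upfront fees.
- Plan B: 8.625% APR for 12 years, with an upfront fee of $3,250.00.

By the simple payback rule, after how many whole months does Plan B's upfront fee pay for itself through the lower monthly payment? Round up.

Plan A: monthly rate = 9.25%/12 = 0.0077083; payment = 145,500 × 0.0077083 / (1 − (1+0.0077083)^−144) = $1,676.39.
Plan B: monthly rate = 8.625%/12 = 0.0071875; payment = 145,500 × 0.0071875 / (1 − (1+0.0071875)^−144) = $1,625.26.
Monthly savings = $1,676.39 − $1,625.26 = $51.13.
Break-even = $3,250.00 / $51.13 = 63.56 → 64 months.

64 months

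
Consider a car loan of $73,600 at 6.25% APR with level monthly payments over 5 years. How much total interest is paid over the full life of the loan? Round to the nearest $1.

Monthly rate = 6.25%/12 = 0.0052083; payment = 73,600 × 0.0052083 / (1 − (1+0.0052083)^−60) = $1,431.47.
Total paid = 60 × $1,431.47 = $85,888.20; interest = $85,888.20 − $73,600 = $12,288.20.

$12,288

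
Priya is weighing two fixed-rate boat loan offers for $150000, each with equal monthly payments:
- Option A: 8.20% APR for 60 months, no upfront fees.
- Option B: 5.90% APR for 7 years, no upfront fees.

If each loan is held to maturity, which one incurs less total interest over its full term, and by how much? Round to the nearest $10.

Option A: at 8.20% the monthly rate is 0.0068333, so the payment is 150,000 × 0.0068333 / (1 − 1.0068333^−60) = $3,055.84.
Total interest on Option A = 60 × $3,055.84 − $150,000 = $33,350.40.
Option B: monthly rate = 5.9%/12 = 0.0049167; payment = 150,000 × 0.0049167 / (1 − (1+0.0049167)^−84) = $2,184.10.
Total interest on Option B = 84 × $2,184.10 − $150,000 = $33,464.40.
Option A is lower by $114.00.

Option A by $110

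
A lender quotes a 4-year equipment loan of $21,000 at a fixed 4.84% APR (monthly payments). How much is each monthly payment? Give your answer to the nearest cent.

$482.09

Monthly rate = 4.84%/12 = 0.0040333; payment = 21,000 × 0.0040333 / (1 − (1+0.0040333)^−48) = $482.09.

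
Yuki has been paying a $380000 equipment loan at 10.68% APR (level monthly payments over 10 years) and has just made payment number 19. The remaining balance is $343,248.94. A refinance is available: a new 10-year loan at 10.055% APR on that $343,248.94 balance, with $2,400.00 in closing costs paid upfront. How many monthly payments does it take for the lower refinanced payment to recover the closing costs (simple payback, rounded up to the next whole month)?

Current payment = 380,000 × 10.68%/12 / (1 − (1+0.0089000)^−120) = $5,165.91.
Refinanced payment = 343,248.94 × 0.0083792 / (1 − (1+0.0083792)^−120) = $4,546.52.
Monthly savings = $5,165.91 − $4,546.52 = $619.39.
Break-even = $2,400.00 / $619.39 = 3.87 → 4 months.

4 months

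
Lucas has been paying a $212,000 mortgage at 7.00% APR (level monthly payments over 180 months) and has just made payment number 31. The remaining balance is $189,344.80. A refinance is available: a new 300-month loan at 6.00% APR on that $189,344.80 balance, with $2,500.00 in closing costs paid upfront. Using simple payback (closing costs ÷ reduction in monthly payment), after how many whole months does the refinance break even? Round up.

Current payment = 212,000 × 7%/12 / (1 − (1+0.0058333)^−180) = $1,905.52.
Refinanced payment = 189,344.80 × 0.0050000 / (1 − (1+0.0050000)^−300) = $1,219.95.
Monthly savings = $1,905.52 − $1,219.95 = $685.57.
Break-even = $2,500.00 / $685.57 = 3.65 → 4 months.

4 months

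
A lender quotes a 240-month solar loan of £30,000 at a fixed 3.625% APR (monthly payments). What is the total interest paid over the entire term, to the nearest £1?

Monthly rate = 3.625%/12 = 0.0030208; payment = 30,000 × 0.0030208 / (1 − (1+0.0030208)^−240) = £175.92.
Total paid = 240 × £175.92 = £42,220.80; interest = £42,220.80 − £30,000 = £12,220.80.

£12,221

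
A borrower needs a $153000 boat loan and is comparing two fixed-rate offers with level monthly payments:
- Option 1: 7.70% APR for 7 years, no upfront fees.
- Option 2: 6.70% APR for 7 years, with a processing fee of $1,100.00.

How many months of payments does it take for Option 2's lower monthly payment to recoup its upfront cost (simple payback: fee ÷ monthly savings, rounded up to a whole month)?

15 months

Option 1: monthly rate = 7.7%/12 = 0.0064167; payment = 153,000 × 0.0064167 / (1 − (1+0.0064167)^−84) = $2,361.89.
Option 2: at 6.70% the monthly rate is 0.0055833, so the payment is 153,000 × 0.0055833 / (1 − 1.0055833^−84) = $2,286.81.
Monthly savings = $2,361.89 − $2,286.81 = $75.08.
Break-even = $1,100.00 / $75.08 = 14.65 → 15 months.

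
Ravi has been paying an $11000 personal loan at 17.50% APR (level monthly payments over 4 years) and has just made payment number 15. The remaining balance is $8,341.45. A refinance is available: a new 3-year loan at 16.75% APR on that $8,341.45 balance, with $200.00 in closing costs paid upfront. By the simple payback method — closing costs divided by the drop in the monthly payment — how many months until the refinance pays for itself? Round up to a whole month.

Current payment = 11,000 × 17.5%/12 / (1 − (1+0.0145833)^−48) = $320.26.
Refinanced payment = 8,341.45 × 0.0139583 / (1 − (1+0.0139583)^−36) = $296.36.
Monthly savings = $320.26 − $296.36 = $23.90.
Break-even = $200.00 / $23.90 = 8.37 → 9 months.

9 months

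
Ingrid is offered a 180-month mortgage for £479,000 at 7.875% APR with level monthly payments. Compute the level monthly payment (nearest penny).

At 7.875% the monthly rate is 0.0065625, so the payment is 479,000 × 0.0065625 / (1 − 1.0065625^−180) = £4,543.07.

£4,543.07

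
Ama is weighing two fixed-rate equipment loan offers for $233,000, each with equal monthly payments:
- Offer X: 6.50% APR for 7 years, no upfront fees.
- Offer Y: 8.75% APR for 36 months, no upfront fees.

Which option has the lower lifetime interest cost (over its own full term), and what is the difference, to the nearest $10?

Offer X: monthly rate = 6.5%/12 = 0.0054167; payment = 233,000 × 0.0054167 / (1 − (1+0.0054167)^−84) = $3,459.92.
Total interest on Offer X = 84 × $3,459.92 − $233,000 = $57,633.28.
Offer Y: at 8.75% the monthly rate is 0.0072917, so the payment is 233,000 × 0.0072917 / (1 − 1.0072917^−36) = $7,382.26.
Total interest on Offer Y = 36 × $7,382.26 − $233,000 = $32,761.36.
Offer Y is lower by $24,871.92.

Offer Y by $24,870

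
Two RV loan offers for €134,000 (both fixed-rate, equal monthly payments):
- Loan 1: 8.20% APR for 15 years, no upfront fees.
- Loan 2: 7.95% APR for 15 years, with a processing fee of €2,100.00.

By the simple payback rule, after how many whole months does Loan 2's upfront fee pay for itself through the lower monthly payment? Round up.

Loan 1: at 8.20% the monthly rate is 0.0068333, so the payment is 134,000 × 0.0068333 / (1 − 1.0068333^−180) = €1,296.09.
Loan 2: at 7.95% the monthly rate is 0.0066250, so the payment is 134,000 × 0.0066250 / (1 − 1.0066250^−180) = €1,276.71.
Monthly savings = €1,296.09 − €1,276.71 = €19.38.
Break-even = €2,100.00 / €19.38 = 108.36 → 109 months.

109 months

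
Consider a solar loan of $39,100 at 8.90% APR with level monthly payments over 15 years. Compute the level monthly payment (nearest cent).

$394.26

At 8.90% the monthly rate is 0.0074167, so the payment is 39,100 × 0.0074167 / (1 − 1.0074167^−180) = $394.26.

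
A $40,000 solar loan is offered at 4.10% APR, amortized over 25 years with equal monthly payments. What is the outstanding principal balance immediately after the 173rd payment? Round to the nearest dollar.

$21,952

With monthly rate i = 4.1%/12 = 0.0034167, the balance after k of n payments is P · [(1+i)^n − (1+i)^k] / [(1+i)^n − 1].
(1+0.0034167)^300 = 2.78223048 and (1+0.0034167)^173 = 1.80412527, so the balance is 40,000 × (2.78223048 − 1.80412527) / (2.78223048 − 1) = $21,952.38.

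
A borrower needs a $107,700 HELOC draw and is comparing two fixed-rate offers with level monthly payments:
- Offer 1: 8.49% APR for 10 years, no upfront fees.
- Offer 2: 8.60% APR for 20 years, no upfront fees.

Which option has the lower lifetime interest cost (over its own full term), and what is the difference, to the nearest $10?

Offer 1 by $65,780

Offer 1: monthly rate = 8.49%/12 = 0.0070750; payment = 107,700 × 0.0070750 / (1 − (1+0.0070750)^−120) = $1,334.75.
Total interest on Offer 1 = 120 × $1,334.75 − $107,700 = $52,470.00.
Offer 2: at 8.60% the monthly rate is 0.0071667, so the payment is 107,700 × 0.0071667 / (1 − 1.0071667^−240) = $941.47.
Total interest on Offer 2 = 240 × $941.47 − $107,700 = $118,252.80.
Offer 1 is lower by $65,782.80.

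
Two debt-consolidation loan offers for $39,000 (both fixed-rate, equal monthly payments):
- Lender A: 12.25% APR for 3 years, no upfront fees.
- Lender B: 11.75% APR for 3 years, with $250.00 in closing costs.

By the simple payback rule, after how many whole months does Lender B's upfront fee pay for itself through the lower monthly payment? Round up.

Lender A: monthly rate = 12.25%/12 = 0.0102083; payment = 39,000 × 0.0102083 / (1 − (1+0.0102083)^−36) = $1,300.02.
Lender B: monthly rate = 11.75%/12 = 0.0097917; payment = 39,000 × 0.0097917 / (1 − (1+0.0097917)^−36) = $1,290.71.
Monthly savings = $1,300.02 − $1,290.71 = $9.31.
Break-even = $250.00 / $9.31 = 26.85 → 27 months.

27 months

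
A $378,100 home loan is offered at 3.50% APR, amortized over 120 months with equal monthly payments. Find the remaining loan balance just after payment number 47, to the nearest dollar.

$245,517

With monthly rate i = 3.5%/12 = 0.0029167, the balance after k of n payments is P · [(1+i)^n − (1+i)^k] / [(1+i)^n − 1].
(1+0.0029167)^120 = 1.41834482 and (1+0.0029167)^47 = 1.14669490, so the balance is 378,100 × (1.41834482 − 1.14669490) / (1.41834482 − 1) = $245,517.16.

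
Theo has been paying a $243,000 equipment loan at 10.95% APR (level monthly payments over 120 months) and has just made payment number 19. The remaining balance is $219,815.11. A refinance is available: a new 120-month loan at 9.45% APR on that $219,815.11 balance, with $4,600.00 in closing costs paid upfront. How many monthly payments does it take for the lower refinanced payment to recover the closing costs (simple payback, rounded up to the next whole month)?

10 months

Current payment = 243,000 × 10.95%/12 / (1 − (1+0.0091250)^−120) = $3,340.45.
Refinanced payment = 219,815.11 × 0.0078750 / (1 − (1+0.0078750)^−120) = $2,838.34.
Monthly savings = $3,340.45 − $2,838.34 = $502.11.
Break-even = $4,600.00 / $502.11 = 9.16 → 10 months.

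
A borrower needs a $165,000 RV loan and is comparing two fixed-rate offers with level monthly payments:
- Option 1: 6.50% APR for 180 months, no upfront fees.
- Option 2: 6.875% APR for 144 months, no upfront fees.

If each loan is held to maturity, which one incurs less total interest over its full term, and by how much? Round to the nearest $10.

Option 1: monthly rate = 6.5%/12 = 0.0054167; payment = 165,000 × 0.0054167 / (1 − (1+0.0054167)^−180) = $1,437.33.
Total interest on Option 1 = 180 × $1,437.33 − $165,000 = $93,719.40.
Option 2: monthly rate = 6.875%/12 = 0.0057292; payment = 165,000 × 0.0057292 / (1 − (1+0.0057292)^−144) = $1,685.85.
Total interest on Option 2 = 144 × $1,685.85 − $165,000 = $77,762.40.
Option 2 is lower by $15,957.00.

Option 2 by $15,960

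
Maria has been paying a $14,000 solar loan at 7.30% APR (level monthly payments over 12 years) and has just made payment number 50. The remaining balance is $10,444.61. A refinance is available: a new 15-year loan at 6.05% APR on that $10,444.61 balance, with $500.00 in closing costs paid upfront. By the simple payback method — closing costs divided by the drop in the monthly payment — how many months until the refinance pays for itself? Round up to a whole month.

Current payment = 14,000 × 7.3%/12 / (1 − (1+0.0060833)^−144) = $146.22.
Refinanced payment = 10,444.61 × 0.0050417 / (1 − (1+0.0050417)^−180) = $88.42.
Monthly savings = $146.22 − $88.42 = $57.80.
Break-even = $500.00 / $57.80 = 8.65 → 9 months.

9 months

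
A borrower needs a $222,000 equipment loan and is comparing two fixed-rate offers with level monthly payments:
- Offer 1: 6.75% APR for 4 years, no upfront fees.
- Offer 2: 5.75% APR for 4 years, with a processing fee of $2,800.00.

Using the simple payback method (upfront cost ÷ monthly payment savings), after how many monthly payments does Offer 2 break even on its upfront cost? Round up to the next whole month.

Offer 1: monthly rate = 6.75%/12 = 0.0056250; payment = 222,000 × 0.0056250 / (1 − (1+0.0056250)^−48) = $5,290.36.
Offer 2: monthly rate = 5.75%/12 = 0.0047917; payment = 222,000 × 0.0047917 / (1 − (1+0.0047917)^−48) = $5,188.27.
Monthly savings = $5,290.36 − $5,188.27 = $102.09.
Break-even = $2,800.00 / $102.09 = 27.43 → 28 months.

28 months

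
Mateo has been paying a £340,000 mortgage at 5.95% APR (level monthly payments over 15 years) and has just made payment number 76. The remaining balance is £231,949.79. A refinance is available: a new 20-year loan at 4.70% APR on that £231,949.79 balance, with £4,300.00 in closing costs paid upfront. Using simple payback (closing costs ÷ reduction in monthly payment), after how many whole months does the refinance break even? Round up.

Current payment = 340,000 × 5.95%/12 / (1 − (1+0.0049583)^−180) = £2,859.94.
Refinanced payment = 231,949.79 × 0.0039167 / (1 − (1+0.0039167)^−240) = £1,492.59.
Monthly savings = £2,859.94 − £1,492.59 = £1,367.35.
Break-even = £4,300.00 / £1,367.35 = 3.14 → 4 months.

4 months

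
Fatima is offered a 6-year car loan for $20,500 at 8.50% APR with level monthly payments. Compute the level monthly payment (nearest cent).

At 8.50% the monthly rate is 0.0070833, so the payment is 20,500 × 0.0070833 / (1 − 1.0070833^−72) = $364.46.

$364.46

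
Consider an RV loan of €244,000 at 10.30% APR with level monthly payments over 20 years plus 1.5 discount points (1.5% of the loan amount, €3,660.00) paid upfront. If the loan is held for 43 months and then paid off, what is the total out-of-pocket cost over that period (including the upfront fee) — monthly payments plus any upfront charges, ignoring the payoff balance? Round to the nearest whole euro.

€107,004

Monthly rate = 10.3%/12 = 0.0085833; payment = 244,000 × 0.0085833 / (1 − (1+0.0085833)^−240) = €2,403.36.
Total outlay = 43 × €2,403.36 + €3,660.00 = €107,004.48.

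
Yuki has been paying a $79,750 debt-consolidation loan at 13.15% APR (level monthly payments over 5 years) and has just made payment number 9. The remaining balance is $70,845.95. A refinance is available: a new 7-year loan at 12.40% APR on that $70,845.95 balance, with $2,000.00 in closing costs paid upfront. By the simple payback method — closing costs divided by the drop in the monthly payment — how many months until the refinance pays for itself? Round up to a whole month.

Current payment = 79,750 × 13.15%/12 / (1 − (1+0.0109583)^−60) = $1,820.69.
Refinanced payment = 70,845.95 × 0.0103333 / (1 − (1+0.0103333)^−84) = $1,265.83.
Monthly savings = $1,820.69 − $1,265.83 = $554.86.
Break-even = $2,000.00 / $554.86 = 3.60 → 4 months.

4 months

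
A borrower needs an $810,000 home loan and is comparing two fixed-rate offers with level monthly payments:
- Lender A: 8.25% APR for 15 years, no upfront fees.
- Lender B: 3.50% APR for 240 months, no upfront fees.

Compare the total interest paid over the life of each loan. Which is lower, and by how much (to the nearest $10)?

Lender B by $287,020

Lender A: monthly rate = 8.25%/12 = 0.0068750; payment = 810,000 × 0.0068750 / (1 − (1+0.0068750)^−180) = $7,858.14.
Total interest on Lender A = 180 × $7,858.14 − $810,000 = $604,465.20.
Lender B: monthly rate = 3.5%/12 = 0.0029167; payment = 810,000 × 0.0029167 / (1 − (1+0.0029167)^−240) = $4,697.67.
Total interest on Lender B = 240 × $4,697.67 − $810,000 = $317,440.80.
Lender B is lower by $287,024.40.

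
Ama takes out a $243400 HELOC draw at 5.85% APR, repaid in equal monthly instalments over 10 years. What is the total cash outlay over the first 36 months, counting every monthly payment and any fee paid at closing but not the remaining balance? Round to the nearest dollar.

Monthly rate = 5.85%/12 = 0.0048750; payment = 243,400 × 0.0048750 / (1 − (1+0.0048750)^−120) = $2,683.94.
Total outlay = 36 × $2,683.94 = $96,621.84.

$96,622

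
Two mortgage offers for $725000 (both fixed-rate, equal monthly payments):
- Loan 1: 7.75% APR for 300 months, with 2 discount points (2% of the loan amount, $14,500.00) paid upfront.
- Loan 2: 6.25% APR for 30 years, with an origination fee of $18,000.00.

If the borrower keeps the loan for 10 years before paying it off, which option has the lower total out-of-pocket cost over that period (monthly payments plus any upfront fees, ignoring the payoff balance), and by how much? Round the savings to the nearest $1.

Loan 2 by $117,962

Loan 1: monthly rate = 7.75%/12 = 0.0064583; payment = 725,000 × 0.0064583 / (1 − (1+0.0064583)^−300) = $5,476.13.
Loan 2: monthly rate = 6.25%/12 = 0.0052083; payment = 725,000 × 0.0052083 / (1 − (1+0.0052083)^−360) = $4,463.95.
Over 120 months: Loan 1 costs 120 × $5,476.13 + $14,500.00 = $671,635.60; Loan 2 costs 120 × $4,463.95 + $18,000.00 = $553,674.00.
Loan 2 is cheaper by $671,635.60 − $553,674.00 = $117,961.60.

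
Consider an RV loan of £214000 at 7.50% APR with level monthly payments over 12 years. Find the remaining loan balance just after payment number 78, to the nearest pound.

£121,818

With monthly rate i = 7.5%/12 = 0.0062500, the balance after k of n payments is P · [(1+i)^n − (1+i)^k] / [(1+i)^n − 1].
(1+0.0062500)^144 = 2.45272380 and (1+0.0062500)^78 = 1.62577216, so the balance is 214,000 × (2.45272380 − 1.62577216) / (2.45272380 − 1) = £121,817.82.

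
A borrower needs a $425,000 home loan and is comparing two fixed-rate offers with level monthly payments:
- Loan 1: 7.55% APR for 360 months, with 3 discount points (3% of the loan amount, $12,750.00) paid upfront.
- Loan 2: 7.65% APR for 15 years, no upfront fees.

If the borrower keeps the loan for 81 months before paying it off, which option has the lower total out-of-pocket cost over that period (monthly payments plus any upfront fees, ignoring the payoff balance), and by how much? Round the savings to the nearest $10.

Loan 1: monthly rate = 7.55%/12 = 0.0062917; payment = 425,000 × 0.0062917 / (1 − (1+0.0062917)^−360) = $2,986.23.
Loan 2: monthly rate = 7.65%/12 = 0.0063750; payment = 425,000 × 0.0063750 / (1 − (1+0.0063750)^−180) = $3,976.12.
Over 81 months: Loan 1 costs 81 × $2,986.23 + $12,750.00 = $254,634.63; Loan 2 costs 81 × $3,976.12 = $322,065.72.
Loan 1 is cheaper by $322,065.72 − $254,634.63 = $67,431.09.

Loan 1 by $67,430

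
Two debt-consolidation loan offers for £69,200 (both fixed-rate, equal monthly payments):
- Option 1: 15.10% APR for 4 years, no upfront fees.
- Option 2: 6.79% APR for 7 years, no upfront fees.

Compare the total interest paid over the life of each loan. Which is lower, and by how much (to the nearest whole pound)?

Option 2 by £5,476

Option 1: monthly rate = 15.1%/12 = 0.0125833; payment = 69,200 × 0.0125833 / (1 − (1+0.0125833)^−48) = £1,929.40.
Total interest on Option 1 = 48 × £1,929.40 − £69,200 = £23,411.20.
Option 2: monthly rate = 6.79%/12 = 0.0056583; payment = 69,200 × 0.0056583 / (1 − (1+0.0056583)^−84) = £1,037.32.
Total interest on Option 2 = 84 × £1,037.32 − £69,200 = £17,934.88.
Option 2 is lower by £5,476.32.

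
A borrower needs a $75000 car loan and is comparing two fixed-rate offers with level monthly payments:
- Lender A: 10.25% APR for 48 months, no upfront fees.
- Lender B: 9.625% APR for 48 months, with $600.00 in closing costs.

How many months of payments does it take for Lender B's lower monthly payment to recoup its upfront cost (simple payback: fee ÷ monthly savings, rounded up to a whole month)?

27 months

Lender A: at 10.25% the monthly rate is 0.0085417, so the payment is 75,000 × 0.0085417 / (1 − 1.0085417^−48) = $1,911.21.
Lender B: at 9.625% the monthly rate is 0.0080208, so the payment is 75,000 × 0.0080208 / (1 − 1.0080208^−48) = $1,888.72.
Monthly savings = $1,911.21 − $1,888.72 = $22.49.
Break-even = $600.00 / $22.49 = 26.68 → 27 months.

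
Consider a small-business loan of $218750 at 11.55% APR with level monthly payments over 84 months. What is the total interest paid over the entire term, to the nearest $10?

$101,210

Monthly rate = 11.55%/12 = 0.0096250; payment = 218,750 × 0.0096250 / (1 − (1+0.0096250)^−84) = $3,809.09.
Total paid = 84 × $3,809.09 = $319,963.56; interest = $319,963.56 − $218,750 = $101,213.56.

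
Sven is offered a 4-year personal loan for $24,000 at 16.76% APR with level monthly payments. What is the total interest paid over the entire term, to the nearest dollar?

$9,098

Monthly rate = 16.76%/12 = 0.0139667; payment = 24,000 × 0.0139667 / (1 − (1+0.0139667)^−48) = $689.54.
Total paid = 48 × $689.54 = $33,097.92; interest = $33,097.92 − $24,000 = $9,097.92.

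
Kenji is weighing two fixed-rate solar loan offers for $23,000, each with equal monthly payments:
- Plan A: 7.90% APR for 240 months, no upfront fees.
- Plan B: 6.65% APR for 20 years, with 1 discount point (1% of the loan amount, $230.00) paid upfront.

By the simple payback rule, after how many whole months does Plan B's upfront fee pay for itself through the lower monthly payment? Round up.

Plan A: at 7.90% the monthly rate is 0.0065833, so the payment is 23,000 × 0.0065833 / (1 − 1.0065833^−240) = $190.95.
Plan B: monthly rate = 6.65%/12 = 0.0055417; payment = 23,000 × 0.0055417 / (1 − (1+0.0055417)^−240) = $173.52.
Monthly savings = $190.95 − $173.52 = $17.43.
Break-even = $230.00 / $17.43 = 13.20 → 14 months.

14 months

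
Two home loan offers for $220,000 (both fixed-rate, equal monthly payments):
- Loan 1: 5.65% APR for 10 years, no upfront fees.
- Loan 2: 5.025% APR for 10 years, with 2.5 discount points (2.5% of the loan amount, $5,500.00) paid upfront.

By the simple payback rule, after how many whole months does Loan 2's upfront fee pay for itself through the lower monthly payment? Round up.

82 months

Loan 1: at 5.65% the monthly rate is 0.0047083, so the payment is 220,000 × 0.0047083 / (1 − 1.0047083^−120) = $2,403.96.
Loan 2: monthly rate = 5.025%/12 = 0.0041875; payment = 220,000 × 0.0041875 / (1 − (1+0.0041875)^−120) = $2,336.13.
Monthly savings = $2,403.96 − $2,336.13 = $67.83.
Break-even = $5,500.00 / $67.83 = 81.09 → 82 months.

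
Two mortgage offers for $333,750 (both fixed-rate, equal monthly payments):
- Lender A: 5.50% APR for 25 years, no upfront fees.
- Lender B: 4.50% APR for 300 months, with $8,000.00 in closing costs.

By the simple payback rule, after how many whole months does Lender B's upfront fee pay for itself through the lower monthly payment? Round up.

42 months

Lender A: at 5.50% the monthly rate is 0.0045833, so the payment is 333,750 × 0.0045833 / (1 − 1.0045833^−300) = $2,049.52.
Lender B: monthly rate = 4.5%/12 = 0.0037500; payment = 333,750 × 0.0037500 / (1 − (1+0.0037500)^−300) = $1,855.09.
Monthly savings = $2,049.52 − $1,855.09 = $194.43.
Break-even = $8,000.00 / $194.43 = 41.15 → 42 months.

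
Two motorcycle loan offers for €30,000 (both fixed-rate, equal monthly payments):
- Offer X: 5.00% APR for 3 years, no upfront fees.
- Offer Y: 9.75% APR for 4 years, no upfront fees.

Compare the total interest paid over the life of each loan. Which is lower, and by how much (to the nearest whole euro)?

Offer X: at 5.00% the monthly rate is 0.0041667, so the payment is 30,000 × 0.0041667 / (1 − 1.0041667^−36) = €899.13.
Total interest on Offer X = 36 × €899.13 − €30,000 = €2,368.68.
Offer Y: at 9.75% the monthly rate is 0.0081250, so the payment is 30,000 × 0.0081250 / (1 − 1.0081250^−48) = €757.28.
Total interest on Offer Y = 48 × €757.28 − €30,000 = €6,349.44.
Offer X is lower by €3,980.76.

Offer X by €3,981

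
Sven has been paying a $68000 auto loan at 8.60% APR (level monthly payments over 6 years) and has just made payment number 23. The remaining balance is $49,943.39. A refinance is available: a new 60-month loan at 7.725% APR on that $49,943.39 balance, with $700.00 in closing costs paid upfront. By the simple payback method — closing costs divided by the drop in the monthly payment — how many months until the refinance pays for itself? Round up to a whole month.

Current payment = 68,000 × 8.6%/12 / (1 − (1+0.0071667)^−72) = $1,212.28.
Refinanced payment = 49,943.39 × 0.0064375 / (1 − (1+0.0064375)^−60) = $1,006.11.
Monthly savings = $1,212.28 − $1,006.11 = $206.17.
Break-even = $700.00 / $206.17 = 3.40 → 4 months.

4 months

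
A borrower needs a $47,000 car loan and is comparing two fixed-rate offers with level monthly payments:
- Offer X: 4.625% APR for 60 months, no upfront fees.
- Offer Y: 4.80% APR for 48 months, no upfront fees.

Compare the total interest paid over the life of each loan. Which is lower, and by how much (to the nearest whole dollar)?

Offer Y by $984

Offer X: at 4.625% the monthly rate is 0.0038542, so the payment is 47,000 × 0.0038542 / (1 − 1.0038542^−60) = $878.90.
Total interest on Offer X = 60 × $878.90 − $47,000 = $5,734.00.
Offer Y: at 4.80% the monthly rate is 0.0040000, so the payment is 47,000 × 0.0040000 / (1 − 1.0040000^−48) = $1,078.12.
Total interest on Offer Y = 48 × $1,078.12 − $47,000 = $4,749.76.
Offer Y is lower by $984.24.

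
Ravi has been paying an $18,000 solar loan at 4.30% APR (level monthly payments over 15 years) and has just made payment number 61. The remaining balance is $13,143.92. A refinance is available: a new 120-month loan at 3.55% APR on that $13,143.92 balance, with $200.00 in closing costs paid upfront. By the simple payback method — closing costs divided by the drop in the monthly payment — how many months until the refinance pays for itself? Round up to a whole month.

36 months

Current payment = 18,000 × 4.3%/12 / (1 − (1+0.0035833)^−180) = $135.87.
Refinanced payment = 13,143.92 × 0.0029583 / (1 − (1+0.0029583)^−120) = $130.28.
Monthly savings = $135.87 − $130.28 = $5.59.
Break-even = $200.00 / $5.59 = 35.78 → 36 months.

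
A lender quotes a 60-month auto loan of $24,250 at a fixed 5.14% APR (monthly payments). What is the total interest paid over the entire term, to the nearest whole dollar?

Monthly rate = 5.14%/12 = 0.0042833; payment = 24,250 × 0.0042833 / (1 − (1+0.0042833)^−60) = $459.18.
Total paid = 60 × $459.18 = $27,550.80; interest = $27,550.80 − $24,250 = $3,300.80.

$3,301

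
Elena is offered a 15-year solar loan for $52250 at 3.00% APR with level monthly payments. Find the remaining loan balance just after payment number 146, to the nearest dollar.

With monthly rate i = 3%/12 = 0.0025000, the balance after k of n payments is P · [(1+i)^n − (1+i)^k] / [(1+i)^n − 1].
(1+0.0025000)^180 = 1.56743172 and (1+0.0025000)^146 = 1.43985802, so the balance is 52,250 × (1.56743172 − 1.43985802) / (1.56743172 − 1) = $11,747.19.

$11,747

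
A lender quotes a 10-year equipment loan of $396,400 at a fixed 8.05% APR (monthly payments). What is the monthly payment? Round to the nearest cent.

$4,819.91

At 8.05% the monthly rate is 0.0067083, so the payment is 396,400 × 0.0067083 / (1 − 1.0067083^−120) = $4,819.91.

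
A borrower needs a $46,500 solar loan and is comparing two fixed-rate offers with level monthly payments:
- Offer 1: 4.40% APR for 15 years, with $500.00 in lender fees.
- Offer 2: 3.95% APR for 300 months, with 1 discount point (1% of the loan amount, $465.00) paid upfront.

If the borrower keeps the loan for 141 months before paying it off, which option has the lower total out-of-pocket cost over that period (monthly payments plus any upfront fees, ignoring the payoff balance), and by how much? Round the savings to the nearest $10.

Offer 2 by $15,430

Offer 1: at 4.40% the monthly rate is 0.0036667, so the payment is 46,500 × 0.0036667 / (1 − 1.0036667^−180) = $353.35.
Offer 2: at 3.95% the monthly rate is 0.0032917, so the payment is 46,500 × 0.0032917 / (1 − 1.0032917^−300) = $244.16.
Over 141 months: Offer 1 costs 141 × $353.35 + $500.00 = $50,322.35; Offer 2 costs 141 × $244.16 + $465.00 = $34,891.56.
Offer 2 is cheaper by $50,322.35 − $34,891.56 = $15,430.79.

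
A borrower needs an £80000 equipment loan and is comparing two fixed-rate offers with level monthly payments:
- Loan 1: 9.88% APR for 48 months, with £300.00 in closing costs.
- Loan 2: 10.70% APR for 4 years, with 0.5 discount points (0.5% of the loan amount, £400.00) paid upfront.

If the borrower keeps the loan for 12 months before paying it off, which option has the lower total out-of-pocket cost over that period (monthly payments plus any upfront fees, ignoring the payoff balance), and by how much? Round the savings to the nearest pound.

Loan 1 by £479

Loan 1: monthly rate = 9.88%/12 = 0.0082333; payment = 80,000 × 0.0082333 / (1 − (1+0.0082333)^−48) = £2,024.40.
Loan 2: monthly rate = 10.7%/12 = 0.0089167; payment = 80,000 × 0.0089167 / (1 − (1+0.0089167)^−48) = £2,056.01.
Over 12 months: Loan 1 costs 12 × £2,024.40 + £300.00 = £24,592.80; Loan 2 costs 12 × £2,056.01 + £400.00 = £25,072.12.
Loan 1 is cheaper by £25,072.12 − £24,592.80 = £479.32.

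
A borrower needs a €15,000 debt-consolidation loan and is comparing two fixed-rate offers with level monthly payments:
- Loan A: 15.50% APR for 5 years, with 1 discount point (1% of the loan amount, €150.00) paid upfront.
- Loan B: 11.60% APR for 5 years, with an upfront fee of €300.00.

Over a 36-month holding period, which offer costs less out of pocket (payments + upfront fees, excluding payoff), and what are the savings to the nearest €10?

Loan A: monthly rate = 15.5%/12 = 0.0129167; payment = 15,000 × 0.0129167 / (1 − (1+0.0129167)^−60) = €360.80.
Loan B: at 11.60% the monthly rate is 0.0096667, so the payment is 15,000 × 0.0096667 / (1 − 1.0096667^−60) = €330.64.
Over 36 months: Loan A costs 36 × €360.80 + €150.00 = €13,138.80; Loan B costs 36 × €330.64 + €300.00 = €12,203.04.
Loan B is cheaper by €13,138.80 − €12,203.04 = €935.76.

Loan B by €940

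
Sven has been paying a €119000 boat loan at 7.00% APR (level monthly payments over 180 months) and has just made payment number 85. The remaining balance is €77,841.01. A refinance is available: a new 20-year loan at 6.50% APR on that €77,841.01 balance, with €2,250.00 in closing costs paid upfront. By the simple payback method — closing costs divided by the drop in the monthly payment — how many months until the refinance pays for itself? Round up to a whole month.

5 months

Current payment = 119,000 × 7%/12 / (1 − (1+0.0058333)^−180) = €1,069.61.
Refinanced payment = 77,841.01 × 0.0054167 / (1 − (1+0.0054167)^−240) = €580.36.
Monthly savings = €1,069.61 − €580.36 = €489.25.
Break-even = €2,250.00 / €489.25 = 4.60 → 5 months.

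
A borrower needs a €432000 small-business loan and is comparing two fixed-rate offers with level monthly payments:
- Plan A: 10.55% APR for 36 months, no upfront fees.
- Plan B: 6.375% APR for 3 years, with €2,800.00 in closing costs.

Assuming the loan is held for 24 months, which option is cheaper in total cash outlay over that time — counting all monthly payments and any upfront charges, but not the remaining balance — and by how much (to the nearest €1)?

Plan A: at 10.55% the monthly rate is 0.0087917, so the payment is 432,000 × 0.0087917 / (1 − 1.0087917^−36) = €14,051.24.
Plan B: at 6.375% the monthly rate is 0.0053125, so the payment is 432,000 × 0.0053125 / (1 − 1.0053125^−36) = €13,215.80.
Over 24 months: Plan A costs 24 × €14,051.24 = €337,229.76; Plan B costs 24 × €13,215.80 + €2,800.00 = €319,979.20.
Plan B is cheaper by €337,229.76 − €319,979.20 = €17,250.56.

Plan B by €17,251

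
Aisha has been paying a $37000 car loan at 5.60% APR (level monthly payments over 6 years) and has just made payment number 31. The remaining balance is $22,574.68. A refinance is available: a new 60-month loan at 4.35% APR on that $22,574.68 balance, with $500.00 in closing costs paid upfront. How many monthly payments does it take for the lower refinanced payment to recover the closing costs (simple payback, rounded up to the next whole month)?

3 months

Current payment = 37,000 × 5.6%/12 / (1 − (1+0.0046667)^−72) = $606.23.
Refinanced payment = 22,574.68 × 0.0036250 / (1 − (1+0.0036250)^−60) = $419.32.
Monthly savings = $606.23 − $419.32 = $186.91.
Break-even = $500.00 / $186.91 = 2.68 → 3 months.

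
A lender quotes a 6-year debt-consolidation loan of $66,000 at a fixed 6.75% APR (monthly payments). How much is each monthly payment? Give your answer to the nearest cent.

$1,117.33

Monthly rate = 6.75%/12 = 0.0056250; payment = 66,000 × 0.0056250 / (1 − (1+0.0056250)^−72) = $1,117.33.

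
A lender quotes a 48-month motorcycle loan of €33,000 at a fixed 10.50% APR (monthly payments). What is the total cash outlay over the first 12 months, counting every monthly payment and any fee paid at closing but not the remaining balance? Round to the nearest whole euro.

€10,139

Monthly rate = 10.5%/12 = 0.0087500; payment = 33,000 × 0.0087500 / (1 − (1+0.0087500)^−48) = €844.91.
Total outlay = 12 × €844.91 = €10,138.92.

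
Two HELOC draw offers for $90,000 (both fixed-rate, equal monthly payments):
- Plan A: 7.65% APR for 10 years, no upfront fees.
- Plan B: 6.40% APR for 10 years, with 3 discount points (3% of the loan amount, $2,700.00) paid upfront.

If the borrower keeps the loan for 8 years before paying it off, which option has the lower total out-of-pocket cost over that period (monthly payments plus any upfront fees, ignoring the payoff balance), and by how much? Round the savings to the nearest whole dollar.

Plan B by $2,870

Plan A: at 7.65% the monthly rate is 0.0063750, so the payment is 90,000 × 0.0063750 / (1 − 1.0063750^−120) = $1,075.38.
Plan B: at 6.40% the monthly rate is 0.0053333, so the payment is 90,000 × 0.0053333 / (1 − 1.0053333^−120) = $1,017.36.
Over 96 months: Plan A costs 96 × $1,075.38 = $103,236.48; Plan B costs 96 × $1,017.36 + $2,700.00 = $100,366.56.
Plan B is cheaper by $103,236.48 − $100,366.56 = $2,869.92.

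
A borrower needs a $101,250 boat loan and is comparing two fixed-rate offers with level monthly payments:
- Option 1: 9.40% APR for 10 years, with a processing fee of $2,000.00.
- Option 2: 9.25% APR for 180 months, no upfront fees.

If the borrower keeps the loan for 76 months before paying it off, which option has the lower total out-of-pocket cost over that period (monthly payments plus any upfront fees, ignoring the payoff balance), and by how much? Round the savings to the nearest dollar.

Option 1: at 9.40% the monthly rate is 0.0078333, so the payment is 101,250 × 0.0078333 / (1 − 1.0078333^−120) = $1,304.61.
Option 2: at 9.25% the monthly rate is 0.0077083, so the payment is 101,250 × 0.0077083 / (1 − 1.0077083^−180) = $1,042.06.
Over 76 months: Option 1 costs 76 × $1,304.61 + $2,000.00 = $101,150.36; Option 2 costs 76 × $1,042.06 = $79,196.56.
Option 2 is cheaper by $101,150.36 − $79,196.56 = $21,953.80.

Option 2 by $21,954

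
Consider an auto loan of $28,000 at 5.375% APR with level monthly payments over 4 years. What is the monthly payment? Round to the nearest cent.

$649.59

At 5.375% the monthly rate is 0.0044792, so the payment is 28,000 × 0.0044792 / (1 − 1.0044792^−48) = $649.59.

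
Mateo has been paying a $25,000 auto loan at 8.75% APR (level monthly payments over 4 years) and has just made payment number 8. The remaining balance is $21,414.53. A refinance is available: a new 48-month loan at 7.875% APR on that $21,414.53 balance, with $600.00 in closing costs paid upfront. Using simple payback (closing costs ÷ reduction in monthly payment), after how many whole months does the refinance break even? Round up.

7 months

Current payment = 25,000 × 8.75%/12 / (1 − (1+0.0072917)^−48) = $619.16.
Refinanced payment = 21,414.53 × 0.0065625 / (1 − (1+0.0065625)^−48) = $521.54.
Monthly savings = $619.16 − $521.54 = $97.62.
Break-even = $600.00 / $97.62 = 6.15 → 7 months.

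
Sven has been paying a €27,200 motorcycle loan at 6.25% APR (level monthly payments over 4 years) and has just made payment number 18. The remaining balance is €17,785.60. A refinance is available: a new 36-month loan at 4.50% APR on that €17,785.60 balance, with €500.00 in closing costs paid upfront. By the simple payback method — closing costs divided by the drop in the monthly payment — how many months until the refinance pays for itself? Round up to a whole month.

Current payment = 27,200 × 6.25%/12 / (1 − (1+0.0052083)^−48) = €641.92.
Refinanced payment = 17,785.60 × 0.0037500 / (1 − (1+0.0037500)^−36) = €529.07.
Monthly savings = €641.92 − €529.07 = €112.85.
Break-even = €500.00 / €112.85 = 4.43 → 5 months.

5 months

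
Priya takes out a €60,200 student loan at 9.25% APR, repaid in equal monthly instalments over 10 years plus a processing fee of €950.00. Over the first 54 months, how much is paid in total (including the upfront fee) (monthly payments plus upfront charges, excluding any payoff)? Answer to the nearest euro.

At 9.25% the monthly rate is 0.0077083, so the payment is 60,200 × 0.0077083 / (1 − 1.0077083^−120) = €770.76.
Total outlay = 54 × €770.76 + €950.00 = €42,571.04.

€42,571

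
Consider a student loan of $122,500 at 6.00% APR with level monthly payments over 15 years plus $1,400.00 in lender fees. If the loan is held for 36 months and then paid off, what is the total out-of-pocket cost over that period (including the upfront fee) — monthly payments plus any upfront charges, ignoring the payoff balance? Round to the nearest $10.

$38,610

Monthly rate = 6%/12 = 0.0050000; payment = 122,500 × 0.0050000 / (1 − (1+0.0050000)^−180) = $1,033.72.
Total outlay = 36 × $1,033.72 + $1,400.00 = $38,613.92.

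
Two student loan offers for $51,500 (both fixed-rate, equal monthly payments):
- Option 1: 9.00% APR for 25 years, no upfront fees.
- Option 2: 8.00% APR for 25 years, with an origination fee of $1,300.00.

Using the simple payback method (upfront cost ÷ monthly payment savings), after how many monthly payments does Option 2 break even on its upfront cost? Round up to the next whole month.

Option 1: at 9.00% the monthly rate is 0.0075000, so the payment is 51,500 × 0.0075000 / (1 − 1.0075000^−300) = $432.19.
Option 2: monthly rate = 8%/12 = 0.0066667; payment = 51,500 × 0.0066667 / (1 − (1+0.0066667)^−300) = $397.49.
Monthly savings = $432.19 − $397.49 = $34.70.
Break-even = $1,300.00 / $34.70 = 37.46 → 38 months.

38 months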